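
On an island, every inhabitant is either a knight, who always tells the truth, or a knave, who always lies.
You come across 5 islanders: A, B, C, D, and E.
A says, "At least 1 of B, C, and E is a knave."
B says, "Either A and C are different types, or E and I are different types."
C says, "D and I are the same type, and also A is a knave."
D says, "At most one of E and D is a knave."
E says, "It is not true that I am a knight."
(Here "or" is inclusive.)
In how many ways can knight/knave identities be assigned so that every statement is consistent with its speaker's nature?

0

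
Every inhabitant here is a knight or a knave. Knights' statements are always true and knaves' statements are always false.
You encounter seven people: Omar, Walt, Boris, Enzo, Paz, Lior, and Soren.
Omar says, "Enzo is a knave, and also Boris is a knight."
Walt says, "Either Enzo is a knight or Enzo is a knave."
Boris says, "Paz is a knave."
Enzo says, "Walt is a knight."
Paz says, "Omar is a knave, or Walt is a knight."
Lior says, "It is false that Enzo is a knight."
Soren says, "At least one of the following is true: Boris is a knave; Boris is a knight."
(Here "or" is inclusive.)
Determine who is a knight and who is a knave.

Omar is a knave, Walt is a knight, Boris is a knave, Enzo is a knight, Paz is a knight, Lior is a knave, and Soren is a knight.

Omar is a knave; "Enzo is a knave, and also Boris is a knight" is false, as required.
Walt is a knight, and the claim "either Enzo is a knight or Enzo is a knave" is indeed True.
Boris is a knave; "Paz is a knave" is false, as required.
Since Enzo is a knight, "Walt is a knight" needs to be True, which holds.
Paz (knight): "Omar is a knave, or Walt is a knight" — True. ✓
Lior is a knave; "it is false that Enzo is a knight" is false, as required.
Soren is a knight, so "at least one of the following is true: Boris is a knave; Boris is a knight" must be True — and it is.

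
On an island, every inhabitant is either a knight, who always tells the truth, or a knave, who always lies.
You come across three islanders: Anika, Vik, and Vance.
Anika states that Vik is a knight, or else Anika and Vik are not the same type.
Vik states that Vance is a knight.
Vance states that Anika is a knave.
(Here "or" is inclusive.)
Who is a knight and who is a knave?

Anika is a knight, Vik is a knave, and Vance is a knave.

Suppose Anika is a knave. Then Anika's statement "Vik is a knight, or else Anika and Vik are not the same type" would have to be false. Checking the 4 ways to assign the others, none is consistent with every speaker.
(For instance, with Vik=knave, Vance=knave, Vance's claim "Anika is a knave" comes out true where it would need to be false.)
So Anika must be a knight, making "Vik is a knight, or else Anika and Vik are not the same type" true. Taking Anika=knight, Vik=knave, Vance=knave, each remaining statement checks out:
  Vik (knave): "Vance is a knight" — false. ✓
  Vance (knave): "Anika is a knave" — false. ✓
This is the unique consistent assignment.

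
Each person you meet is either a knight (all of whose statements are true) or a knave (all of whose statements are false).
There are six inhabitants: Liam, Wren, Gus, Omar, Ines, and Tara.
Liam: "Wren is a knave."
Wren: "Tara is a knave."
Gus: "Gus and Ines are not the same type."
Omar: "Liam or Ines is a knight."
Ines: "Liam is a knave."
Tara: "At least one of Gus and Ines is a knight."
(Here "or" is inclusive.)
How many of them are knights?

4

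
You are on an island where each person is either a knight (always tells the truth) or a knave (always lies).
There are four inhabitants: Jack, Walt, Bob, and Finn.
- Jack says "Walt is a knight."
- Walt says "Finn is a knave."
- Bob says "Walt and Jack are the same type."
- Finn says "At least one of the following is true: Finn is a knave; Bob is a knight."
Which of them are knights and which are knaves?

As a knave, Jack's statement "Walt is a knight" should be False; it is.
Walt is a knave; "Finn is a knave" is False, as required.
As a knight, Bob's statement "Walt and Jack are the same type" should be true; it is.
Finn is a knight, and the claim "at least one of the following is true: Finn is a knave; Bob is a knight" is indeed true.

Knights: Bob and Finn. Knaves: Jack and Walt.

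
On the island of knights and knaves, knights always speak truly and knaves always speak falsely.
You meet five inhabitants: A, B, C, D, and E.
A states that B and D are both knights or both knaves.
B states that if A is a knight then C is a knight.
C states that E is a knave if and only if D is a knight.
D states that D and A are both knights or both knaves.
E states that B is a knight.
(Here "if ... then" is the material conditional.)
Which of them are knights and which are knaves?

A is a knight, B is a knave, C is a knave, D is a knave, and E is a knave.

A is a knight, so "B and D are both knights or both knaves" must be true — and it is.
B (knave): "if A is a knight then C is a knight" — False. ✓
C is a knave, so "E is a knave if and only if D is a knight" must be False — and it is.
Since D is a knave, "D and A are both knights or both knaves" needs to be False, which holds.
E (knave): "B is a knight" — False. ✓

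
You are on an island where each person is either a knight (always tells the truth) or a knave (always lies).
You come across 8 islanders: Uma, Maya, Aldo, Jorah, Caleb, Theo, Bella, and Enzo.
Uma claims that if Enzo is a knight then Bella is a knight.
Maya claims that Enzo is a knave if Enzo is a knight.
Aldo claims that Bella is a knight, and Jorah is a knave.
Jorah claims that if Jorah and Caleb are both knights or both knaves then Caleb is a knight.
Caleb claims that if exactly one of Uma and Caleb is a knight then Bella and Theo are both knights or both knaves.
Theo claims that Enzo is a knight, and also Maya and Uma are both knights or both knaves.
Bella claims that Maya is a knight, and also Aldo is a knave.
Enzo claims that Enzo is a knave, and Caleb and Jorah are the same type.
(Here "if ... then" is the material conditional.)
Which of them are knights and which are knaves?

Knights: Uma, Maya, Jorah, and Bella. Knaves: Aldo, Caleb, Theo, and Enzo.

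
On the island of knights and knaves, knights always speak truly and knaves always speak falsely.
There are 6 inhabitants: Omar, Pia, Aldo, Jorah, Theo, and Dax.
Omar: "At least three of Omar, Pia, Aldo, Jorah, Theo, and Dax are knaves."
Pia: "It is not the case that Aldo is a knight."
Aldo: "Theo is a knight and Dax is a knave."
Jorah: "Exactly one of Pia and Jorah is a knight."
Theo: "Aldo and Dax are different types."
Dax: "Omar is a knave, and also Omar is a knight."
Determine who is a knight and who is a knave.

Omar is a knight, Pia is a knave, Aldo is a knight, Jorah is a knave, Theo is a knight, and Dax is a knave.

As a knight, Omar's statement "at least three of Omar, Pia, Aldo, Jorah, Theo, and Dax are knaves" should be True; it is.
Pia is a knave; "it is not the case that Aldo is a knight" is False, as required.
Aldo is a knight, so "Theo is a knight and Dax is a knave" must be True — and it is.
As a knave, Jorah's statement "exactly one of Pia and Jorah is a knight" should be False; it is.
Theo is a knight; "Aldo and Dax are different types" is True, as required.
Dax is a knave, so "Omar is a knave, and also Omar is a knight" must be False — and it is.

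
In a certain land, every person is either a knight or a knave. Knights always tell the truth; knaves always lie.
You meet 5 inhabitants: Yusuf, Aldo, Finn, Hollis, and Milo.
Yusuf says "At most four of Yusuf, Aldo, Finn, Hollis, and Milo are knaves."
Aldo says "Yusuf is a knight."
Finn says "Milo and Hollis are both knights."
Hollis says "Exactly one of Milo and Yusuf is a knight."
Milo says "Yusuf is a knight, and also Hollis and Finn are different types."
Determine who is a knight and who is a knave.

Since Yusuf is a knave, "at most four of Yusuf, Aldo, Finn, Hollis, and Milo are knaves" needs to be false, which holds.
As a knave, Aldo's statement "Yusuf is a knight" should be false; it is.
Finn is a knave, and the claim "Milo and Hollis are both knights" is indeed false.
Hollis is a knave, and the claim "exactly one of Milo and Yusuf is a knight" is indeed false.
Milo is a knave, so "Yusuf is a knight, and also Hollis and Finn are different types" must be false — and it is.

Yusuf is a knave, Aldo is a knave, Finn is a knave, Hollis is a knave, and Milo is a knave.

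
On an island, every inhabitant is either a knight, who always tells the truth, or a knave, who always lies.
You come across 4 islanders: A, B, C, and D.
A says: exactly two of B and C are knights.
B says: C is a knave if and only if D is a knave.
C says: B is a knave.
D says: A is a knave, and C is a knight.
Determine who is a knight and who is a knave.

Since A is a knave, "exactly two of B and C are knights" needs to be false, which holds.
B is a knight, and the claim "C is a knave if and only if D is a knave" is indeed true.
C (knave): "B is a knave" — false. ✓
D is a knave; "A is a knave, and C is a knight" is false, as required.

Knights: B. Knaves: A, C, and D.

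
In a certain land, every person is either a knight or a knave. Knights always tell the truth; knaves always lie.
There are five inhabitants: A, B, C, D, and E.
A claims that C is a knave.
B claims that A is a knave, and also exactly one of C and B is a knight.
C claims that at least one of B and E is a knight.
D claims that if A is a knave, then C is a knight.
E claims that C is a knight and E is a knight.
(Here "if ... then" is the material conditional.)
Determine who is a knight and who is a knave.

A is a knight, B is a knave, C is a knave, D is a knight, and E is a knave.

Suppose A is a knave. Then A's statement "C is a knave" would have to be false. Checking the 16 ways to assign the others, none is consistent with every speaker.
(For instance, with B=knave, C=knave, D=knight, E=knave, A's claim "C is a knave" comes out true where it would need to be false.)
So A must be a knight, making "C is a knave" true. Taking A=knight, B=knave, C=knave, D=knight, E=knave, each remaining statement checks out:
  B (knave): "A is a knave, and also exactly one of C and B is a knight" — false. ✓
  C (knave): "at least one of B and E is a knight" — false. ✓
  D (knight): "if A is a knave, then C is a knight" — true. ✓
  E (knave): "C is a knight and E is a knight" — false. ✓
This is the unique consistent assignment.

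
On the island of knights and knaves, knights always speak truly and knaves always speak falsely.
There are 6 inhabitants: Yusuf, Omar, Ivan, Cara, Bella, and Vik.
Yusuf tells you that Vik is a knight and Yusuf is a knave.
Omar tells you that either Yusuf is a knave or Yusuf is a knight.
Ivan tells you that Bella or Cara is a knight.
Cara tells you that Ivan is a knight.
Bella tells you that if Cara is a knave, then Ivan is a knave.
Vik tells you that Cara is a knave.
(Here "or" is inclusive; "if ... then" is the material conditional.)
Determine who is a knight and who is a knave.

Yusuf is a knave, Omar is a knight, Ivan is a knight, Cara is a knight, Bella is a knight, and Vik is a knave.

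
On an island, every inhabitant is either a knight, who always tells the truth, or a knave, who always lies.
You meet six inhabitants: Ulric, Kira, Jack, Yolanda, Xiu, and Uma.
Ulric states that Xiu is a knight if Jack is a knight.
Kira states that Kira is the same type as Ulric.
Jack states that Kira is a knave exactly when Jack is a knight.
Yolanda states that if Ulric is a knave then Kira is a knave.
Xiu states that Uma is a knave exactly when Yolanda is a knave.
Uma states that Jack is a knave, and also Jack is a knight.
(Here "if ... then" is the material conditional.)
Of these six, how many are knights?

2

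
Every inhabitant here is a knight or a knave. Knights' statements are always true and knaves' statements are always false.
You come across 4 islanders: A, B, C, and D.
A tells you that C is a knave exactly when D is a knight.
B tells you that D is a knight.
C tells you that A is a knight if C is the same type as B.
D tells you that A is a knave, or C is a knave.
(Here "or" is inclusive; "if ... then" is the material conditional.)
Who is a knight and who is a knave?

Since A is a knight, "C is a knave exactly when D is a knight" needs to be True, which holds.
As a knave, B's statement "D is a knight" should be False; it is.
C is a knight, and the claim "A is a knight if C is the same type as B" is indeed True.
D is a knave; "A is a knave, or C is a knave" is False, as required.

A is a knight, B is a knave, C is a knight, and D is a knave.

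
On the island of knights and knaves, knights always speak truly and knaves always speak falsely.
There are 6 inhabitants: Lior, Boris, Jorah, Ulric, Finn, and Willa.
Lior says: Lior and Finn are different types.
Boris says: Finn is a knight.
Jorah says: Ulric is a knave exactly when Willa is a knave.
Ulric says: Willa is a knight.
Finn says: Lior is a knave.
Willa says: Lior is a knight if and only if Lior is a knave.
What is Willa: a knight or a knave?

Willa is a knave.

Consistent assignments: {Lior=knight, Boris=knave, Jorah=knight, Ulric=knave, Finn=knave, Willa=knave}
In every consistent assignment, Willa is a knave.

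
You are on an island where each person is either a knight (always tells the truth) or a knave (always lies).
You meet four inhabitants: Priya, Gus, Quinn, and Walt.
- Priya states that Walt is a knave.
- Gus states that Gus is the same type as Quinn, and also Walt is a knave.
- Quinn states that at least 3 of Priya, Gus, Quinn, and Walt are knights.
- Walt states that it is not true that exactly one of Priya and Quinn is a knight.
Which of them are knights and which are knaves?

Suppose Priya is a knight. Then Priya's statement "Walt is a knave" would have to be true. Checking the 8 ways to assign the others, none is consistent with every speaker.
(For instance, with Gus=knave, Quinn=knave, Walt=knight, Priya's claim "Walt is a knave" comes out false where it would need to be true.)
So Priya must be a knave, making "Walt is a knave" false. Taking Priya=knave, Gus=knave, Quinn=knave, Walt=knight, each remaining statement checks out:
  Gus (knave): "Gus is the same type as Quinn, and also Walt is a knave" — false. ✓
  Quinn (knave): "at least 3 of Priya, Gus, Quinn, and Walt are knights" — false. ✓
  Walt (knight): "it is not true that exactly one of Priya and Quinn is a knight" — true. ✓
This is the unique consistent assignment.

Knights: Walt. Knaves: Priya, Gus, and Quinn.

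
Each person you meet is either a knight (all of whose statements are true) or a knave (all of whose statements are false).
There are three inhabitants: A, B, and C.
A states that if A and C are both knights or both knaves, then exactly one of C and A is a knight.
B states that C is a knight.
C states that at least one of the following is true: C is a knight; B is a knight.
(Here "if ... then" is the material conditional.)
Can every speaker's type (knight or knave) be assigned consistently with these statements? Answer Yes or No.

One consistent assignment: A=knight, B=knave, C=knave.

Yes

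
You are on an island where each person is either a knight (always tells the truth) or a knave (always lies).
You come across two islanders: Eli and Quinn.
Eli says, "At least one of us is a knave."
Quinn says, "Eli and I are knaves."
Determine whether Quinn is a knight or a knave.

Quinn is a knave.

Consistent assignments: {Eli=knight, Quinn=knave}
In every consistent assignment, Quinn is a knave.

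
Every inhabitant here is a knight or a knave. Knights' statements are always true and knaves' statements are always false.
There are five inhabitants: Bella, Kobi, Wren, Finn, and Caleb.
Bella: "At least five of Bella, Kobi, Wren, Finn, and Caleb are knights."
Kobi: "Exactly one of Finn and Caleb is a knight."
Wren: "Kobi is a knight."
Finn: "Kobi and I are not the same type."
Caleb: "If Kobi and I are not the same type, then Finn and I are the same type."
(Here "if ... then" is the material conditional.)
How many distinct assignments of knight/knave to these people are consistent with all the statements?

1

Consistent assignments:
  Bella=knave, Kobi=knave, Wren=knave, Finn=knight, Caleb=knight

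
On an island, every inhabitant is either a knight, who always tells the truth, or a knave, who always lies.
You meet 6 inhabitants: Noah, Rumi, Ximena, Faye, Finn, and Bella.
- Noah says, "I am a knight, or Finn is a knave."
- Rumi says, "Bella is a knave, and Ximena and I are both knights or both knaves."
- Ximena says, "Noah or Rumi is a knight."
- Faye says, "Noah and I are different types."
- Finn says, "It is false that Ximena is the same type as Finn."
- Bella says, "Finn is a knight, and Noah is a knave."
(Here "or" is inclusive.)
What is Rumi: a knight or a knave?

Rumi is a knave.

Consistent assignments: {Noah=knave, Rumi=knave, Ximena=knave, Faye=knight, Finn=knight, Bella=knight}; {Noah=knave, Rumi=knave, Ximena=knave, Faye=knave, Finn=knight, Bella=knight}
In every consistent assignment, Rumi is a knave.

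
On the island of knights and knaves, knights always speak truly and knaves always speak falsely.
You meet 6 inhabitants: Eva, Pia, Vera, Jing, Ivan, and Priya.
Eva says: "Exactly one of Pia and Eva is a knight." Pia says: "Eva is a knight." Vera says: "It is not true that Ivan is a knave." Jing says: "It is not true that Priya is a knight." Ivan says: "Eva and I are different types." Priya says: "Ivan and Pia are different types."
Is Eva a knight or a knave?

Eva is a knave.

Consistent assignments: {Eva=knave, Pia=knave, Vera=knight, Jing=knave, Ivan=knight, Priya=knight}; {Eva=knave, Pia=knave, Vera=knave, Jing=knight, Ivan=knave, Priya=knave}
In every consistent assignment, Eva is a knave.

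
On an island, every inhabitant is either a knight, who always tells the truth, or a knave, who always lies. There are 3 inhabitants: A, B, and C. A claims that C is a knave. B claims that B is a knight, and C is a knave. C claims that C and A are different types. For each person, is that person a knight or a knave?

A is a knave, so "C is a knave" must be False — and it is.
B is a knave, and the claim "B is a knight, and C is a knave" is indeed False.
Since C is a knight, "C and A are different types" needs to be True, which holds.

A is a knave, B is a knave, and C is a knight.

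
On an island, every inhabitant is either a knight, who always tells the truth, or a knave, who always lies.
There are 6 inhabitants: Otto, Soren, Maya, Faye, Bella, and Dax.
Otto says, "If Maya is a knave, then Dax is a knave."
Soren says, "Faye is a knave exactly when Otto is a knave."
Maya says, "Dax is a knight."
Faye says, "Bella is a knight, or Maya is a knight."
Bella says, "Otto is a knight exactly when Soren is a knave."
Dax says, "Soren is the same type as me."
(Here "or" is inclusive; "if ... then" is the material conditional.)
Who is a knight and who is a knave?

Otto is a knight; "if Maya is a knave, then Dax is a knave" is true, as required.
Soren is a knight; "Faye is a knave exactly when Otto is a knave" is true, as required.
Maya is a knight; "Dax is a knight" is true, as required.
As a knight, Faye's statement "Bella is a knight, or Maya is a knight" should be true; it is.
Bella is a knave, so "Otto is a knight exactly when Soren is a knave" must be False — and it is.
Dax is a knight, and the claim "Soren is the same type as me" is indeed true.

Knights: Otto, Soren, Maya, Faye, and Dax. Knaves: Bella.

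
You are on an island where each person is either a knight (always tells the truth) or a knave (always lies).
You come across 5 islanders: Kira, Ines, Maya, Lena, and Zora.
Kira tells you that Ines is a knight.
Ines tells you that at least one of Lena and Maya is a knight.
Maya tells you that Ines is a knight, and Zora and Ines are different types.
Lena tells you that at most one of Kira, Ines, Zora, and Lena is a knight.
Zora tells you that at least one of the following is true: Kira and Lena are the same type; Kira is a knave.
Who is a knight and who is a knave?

Kira is a knight, so "Ines is a knight" must be true — and it is.
Ines is a knight, so "at least one of Lena and Maya is a knight" must be true — and it is.
Maya is a knight, so "Ines is a knight, and Zora and Ines are different types" must be true — and it is.
Since Lena is a knave, "at most one of Kira, Ines, Zora, and Lena is a knight" needs to be False, which holds.
Zora is a knave, and the claim "at least one of the following is true: Kira and Lena are the same type; Kira is a knave" is indeed False.

Kira is a knight, Ines is a knight, Maya is a knight, Lena is a knave, and Zora is a knave.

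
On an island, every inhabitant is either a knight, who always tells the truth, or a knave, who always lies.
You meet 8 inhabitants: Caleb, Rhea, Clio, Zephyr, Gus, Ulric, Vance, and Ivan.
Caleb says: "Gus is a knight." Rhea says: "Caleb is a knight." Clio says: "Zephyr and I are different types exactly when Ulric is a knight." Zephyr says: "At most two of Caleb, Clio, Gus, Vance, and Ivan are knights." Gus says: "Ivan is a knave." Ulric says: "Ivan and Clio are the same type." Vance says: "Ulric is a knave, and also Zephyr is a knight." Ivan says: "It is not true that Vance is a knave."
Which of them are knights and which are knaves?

Caleb is a knave, Rhea is a knave, Clio is a knave, Zephyr is a knight, Gus is a knave, Ulric is a knave, Vance is a knight, and Ivan is a knight.

Caleb is a knave; "Gus is a knight" is False, as required.
As a knave, Rhea's statement "Caleb is a knight" should be False; it is.
Clio is a knave, so "Zephyr and I are different types exactly when Ulric is a knight" must be False — and it is.
As a knight, Zephyr's statement "at most two of Caleb, Clio, Gus, Vance, and Ivan are knights" should be True; it is.
Gus is a knave, so "Ivan is a knave" must be False — and it is.
Ulric is a knave, and the claim "Ivan and Clio are the same type" is indeed False.
As a knight, Vance's statement "Ulric is a knave, and also Zephyr is a knight" should be True; it is.
As a knight, Ivan's statement "it is not true that Vance is a knave" should be True; it is.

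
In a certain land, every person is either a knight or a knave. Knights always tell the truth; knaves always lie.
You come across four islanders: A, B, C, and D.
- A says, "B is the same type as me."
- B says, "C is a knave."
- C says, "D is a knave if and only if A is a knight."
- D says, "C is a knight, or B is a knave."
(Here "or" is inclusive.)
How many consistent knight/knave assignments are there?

1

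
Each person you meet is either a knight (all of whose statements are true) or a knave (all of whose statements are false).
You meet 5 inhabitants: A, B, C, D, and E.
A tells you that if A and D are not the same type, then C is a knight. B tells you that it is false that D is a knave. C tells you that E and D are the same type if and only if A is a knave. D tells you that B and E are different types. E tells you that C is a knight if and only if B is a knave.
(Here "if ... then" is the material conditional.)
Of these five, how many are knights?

4

The unique consistent assignment is A=knight, B=knight, C=knight, D=knight, E=knave.
That has 4 knights.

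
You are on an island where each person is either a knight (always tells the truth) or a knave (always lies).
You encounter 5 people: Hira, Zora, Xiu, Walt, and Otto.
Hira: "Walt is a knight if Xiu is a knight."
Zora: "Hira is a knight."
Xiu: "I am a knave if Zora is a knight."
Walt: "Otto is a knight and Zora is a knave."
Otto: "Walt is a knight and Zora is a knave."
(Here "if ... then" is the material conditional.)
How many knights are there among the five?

1

The unique consistent assignment is Hira=knave, Zora=knave, Xiu=knight, Walt=knave, Otto=knave.
That has 1 knight.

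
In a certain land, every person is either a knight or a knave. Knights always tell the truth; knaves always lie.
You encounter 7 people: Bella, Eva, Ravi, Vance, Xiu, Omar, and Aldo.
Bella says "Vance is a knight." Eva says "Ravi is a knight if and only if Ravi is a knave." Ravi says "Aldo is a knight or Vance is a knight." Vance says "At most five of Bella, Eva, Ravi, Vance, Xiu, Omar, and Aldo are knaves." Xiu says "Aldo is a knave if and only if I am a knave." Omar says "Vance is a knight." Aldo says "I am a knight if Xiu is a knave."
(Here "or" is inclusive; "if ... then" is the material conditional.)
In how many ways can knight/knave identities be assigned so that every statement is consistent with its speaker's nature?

2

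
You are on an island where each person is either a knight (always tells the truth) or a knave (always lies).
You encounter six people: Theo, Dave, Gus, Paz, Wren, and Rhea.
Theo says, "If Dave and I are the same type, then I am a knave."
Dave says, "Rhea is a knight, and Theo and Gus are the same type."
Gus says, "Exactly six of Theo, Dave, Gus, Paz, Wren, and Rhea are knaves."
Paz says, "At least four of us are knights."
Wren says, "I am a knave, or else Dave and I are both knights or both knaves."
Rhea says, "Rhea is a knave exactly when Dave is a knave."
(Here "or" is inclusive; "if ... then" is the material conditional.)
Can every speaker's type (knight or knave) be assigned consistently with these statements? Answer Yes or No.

No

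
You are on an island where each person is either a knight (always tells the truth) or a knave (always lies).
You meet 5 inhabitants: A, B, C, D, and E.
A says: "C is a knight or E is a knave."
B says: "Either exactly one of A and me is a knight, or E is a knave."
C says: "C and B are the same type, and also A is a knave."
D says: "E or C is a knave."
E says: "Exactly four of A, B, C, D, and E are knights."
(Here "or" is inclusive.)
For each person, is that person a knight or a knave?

A is a knight, B is a knight, C is a knave, D is a knight, and E is a knave.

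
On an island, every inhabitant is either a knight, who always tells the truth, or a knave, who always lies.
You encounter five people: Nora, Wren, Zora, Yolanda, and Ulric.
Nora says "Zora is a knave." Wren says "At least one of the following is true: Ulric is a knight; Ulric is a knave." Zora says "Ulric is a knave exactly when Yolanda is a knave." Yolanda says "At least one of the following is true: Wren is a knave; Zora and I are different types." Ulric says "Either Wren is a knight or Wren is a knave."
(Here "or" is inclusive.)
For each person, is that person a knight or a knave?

Nora (knight): "Zora is a knave" — True. ✓
Wren (knight): "at least one of the following is true: Ulric is a knight; Ulric is a knave" — True. ✓
Zora is a knave, and the claim "Ulric is a knave exactly when Yolanda is a knave" is indeed False.
As a knave, Yolanda's statement "at least one of the following is true: Wren is a knave; Zora and I are different types" should be False; it is.
Ulric is a knight, and the claim "either Wren is a knight or Wren is a knave" is indeed True.

Knights: Nora, Wren, and Ulric. Knaves: Zora and Yolanda.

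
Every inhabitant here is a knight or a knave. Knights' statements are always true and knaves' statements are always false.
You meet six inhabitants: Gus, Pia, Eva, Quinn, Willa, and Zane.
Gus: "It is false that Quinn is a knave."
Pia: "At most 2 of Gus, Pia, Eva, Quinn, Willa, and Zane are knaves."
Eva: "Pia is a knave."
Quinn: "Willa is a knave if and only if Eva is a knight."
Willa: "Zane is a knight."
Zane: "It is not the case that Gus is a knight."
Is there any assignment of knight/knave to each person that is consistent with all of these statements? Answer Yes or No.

Yes

One consistent assignment: Gus=knight, Pia=knave, Eva=knight, Quinn=knight, Willa=knave, Zane=knave.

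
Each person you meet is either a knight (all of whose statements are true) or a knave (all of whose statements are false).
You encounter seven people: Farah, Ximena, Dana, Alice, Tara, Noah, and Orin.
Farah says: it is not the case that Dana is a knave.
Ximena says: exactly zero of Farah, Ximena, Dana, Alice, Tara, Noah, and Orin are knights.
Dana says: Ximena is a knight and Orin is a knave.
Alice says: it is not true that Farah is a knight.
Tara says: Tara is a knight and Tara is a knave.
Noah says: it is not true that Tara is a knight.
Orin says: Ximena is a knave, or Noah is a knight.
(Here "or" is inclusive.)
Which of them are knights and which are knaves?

Farah is a knave, so "it is not the case that Dana is a knave" must be false — and it is.
As a knave, Ximena's statement "exactly zero of Farah, Ximena, Dana, Alice, Tara, Noah, and Orin are knights" should be false; it is.
Since Dana is a knave, "Ximena is a knight and Orin is a knave" needs to be false, which holds.
Since Alice is a knight, "it is not true that Farah is a knight" needs to be True, which holds.
Since Tara is a knave, "Tara is a knight and Tara is a knave" needs to be false, which holds.
Noah (knight): "it is not true that Tara is a knight" — True. ✓
As a knight, Orin's statement "Ximena is a knave, or Noah is a knight" should be True; it is.

Farah is a knave, Ximena is a knave, Dana is a knave, Alice is a knight, Tara is a knave, Noah is a knight, and Orin is a knight.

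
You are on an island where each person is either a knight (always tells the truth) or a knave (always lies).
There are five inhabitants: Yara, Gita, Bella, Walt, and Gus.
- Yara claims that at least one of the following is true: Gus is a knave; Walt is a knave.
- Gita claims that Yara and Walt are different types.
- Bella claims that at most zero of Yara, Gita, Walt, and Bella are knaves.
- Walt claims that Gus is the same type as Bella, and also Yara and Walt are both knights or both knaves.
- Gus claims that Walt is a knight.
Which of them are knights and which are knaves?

Yara is a knight, and the claim "at least one of the following is true: Gus is a knave; Walt is a knave" is indeed True.
Since Gita is a knight, "Yara and Walt are different types" needs to be True, which holds.
Since Bella is a knave, "at most zero of Yara, Gita, Walt, and Bella are knaves" needs to be False, which holds.
Walt is a knave; "Gus is the same type as Bella, and also Yara and Walt are both knights or both knaves" is False, as required.
Gus is a knave, and the claim "Walt is a knight" is indeed False.

Knights: Yara and Gita. Knaves: Bella, Walt, and Gus.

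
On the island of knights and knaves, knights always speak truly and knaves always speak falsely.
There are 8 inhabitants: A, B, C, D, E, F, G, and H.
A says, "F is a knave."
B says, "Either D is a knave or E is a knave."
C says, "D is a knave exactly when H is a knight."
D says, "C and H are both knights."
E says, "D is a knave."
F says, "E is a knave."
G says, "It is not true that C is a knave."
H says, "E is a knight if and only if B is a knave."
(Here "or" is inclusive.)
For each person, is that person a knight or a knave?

A is a knight, and the claim "F is a knave" is indeed true.
As a knight, B's statement "either D is a knave or E is a knave" should be true; it is.
As a knave, C's statement "D is a knave exactly when H is a knight" should be false; it is.
D (knave): "C and H are both knights" — false. ✓
E is a knight, and the claim "D is a knave" is indeed true.
F is a knave, and the claim "E is a knave" is indeed false.
G is a knave, and the claim "it is not true that C is a knave" is indeed false.
As a knave, H's statement "E is a knight if and only if B is a knave" should be false; it is.

Knights: A, B, and E. Knaves: C, D, F, G, and H.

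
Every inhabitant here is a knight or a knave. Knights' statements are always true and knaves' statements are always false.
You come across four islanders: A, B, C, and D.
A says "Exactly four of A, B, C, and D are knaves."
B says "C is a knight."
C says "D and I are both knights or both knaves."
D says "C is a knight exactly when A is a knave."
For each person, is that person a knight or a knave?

A is a knave, B is a knight, C is a knight, and D is a knight.

As a knave, A's statement "exactly four of A, B, C, and D are knaves" should be False; it is.
Since B is a knight, "C is a knight" needs to be true, which holds.
C is a knight; "D and I are both knights or both knaves" is true, as required.
D is a knight, and the claim "C is a knight exactly when A is a knave" is indeed true.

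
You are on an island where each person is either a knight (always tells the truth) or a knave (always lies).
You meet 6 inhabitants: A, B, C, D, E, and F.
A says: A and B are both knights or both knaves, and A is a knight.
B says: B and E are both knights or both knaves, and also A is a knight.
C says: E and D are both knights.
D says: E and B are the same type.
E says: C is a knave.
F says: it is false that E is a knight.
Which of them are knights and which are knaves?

As a knave, A's statement "A and B are both knights or both knaves, and A is a knight" should be False; it is.
B (knave): "B and E are both knights or both knaves, and also A is a knight" — False. ✓
C (knave): "E and D are both knights" — False. ✓
Since D is a knave, "E and B are the same type" needs to be False, which holds.
E is a knight, so "C is a knave" must be true — and it is.
Since F is a knave, "it is false that E is a knight" needs to be False, which holds.

A is a knave, B is a knave, C is a knave, D is a knave, E is a knight, and F is a knave.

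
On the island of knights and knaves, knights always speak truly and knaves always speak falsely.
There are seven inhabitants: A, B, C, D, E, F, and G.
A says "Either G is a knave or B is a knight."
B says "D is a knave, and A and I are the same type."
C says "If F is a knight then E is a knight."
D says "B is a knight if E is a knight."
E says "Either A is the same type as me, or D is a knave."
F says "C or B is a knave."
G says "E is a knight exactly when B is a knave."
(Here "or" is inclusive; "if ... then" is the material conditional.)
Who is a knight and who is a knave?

A is a knight, B is a knave, C is a knave, D is a knight, E is a knave, F is a knight, and G is a knave.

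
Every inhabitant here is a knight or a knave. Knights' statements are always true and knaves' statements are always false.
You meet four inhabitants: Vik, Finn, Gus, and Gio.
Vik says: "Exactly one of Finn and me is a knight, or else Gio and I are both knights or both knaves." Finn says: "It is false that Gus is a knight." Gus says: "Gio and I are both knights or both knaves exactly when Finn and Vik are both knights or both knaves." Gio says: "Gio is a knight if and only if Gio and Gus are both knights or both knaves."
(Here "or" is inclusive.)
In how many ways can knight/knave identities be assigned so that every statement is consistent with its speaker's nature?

1

Consistent assignments:
  Vik=knave, Finn=knave, Gus=knight, Gio=knight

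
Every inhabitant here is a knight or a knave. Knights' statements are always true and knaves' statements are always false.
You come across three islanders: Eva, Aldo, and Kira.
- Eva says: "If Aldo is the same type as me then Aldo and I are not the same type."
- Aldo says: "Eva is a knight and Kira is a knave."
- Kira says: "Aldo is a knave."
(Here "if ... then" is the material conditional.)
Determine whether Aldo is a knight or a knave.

Aldo is a knave.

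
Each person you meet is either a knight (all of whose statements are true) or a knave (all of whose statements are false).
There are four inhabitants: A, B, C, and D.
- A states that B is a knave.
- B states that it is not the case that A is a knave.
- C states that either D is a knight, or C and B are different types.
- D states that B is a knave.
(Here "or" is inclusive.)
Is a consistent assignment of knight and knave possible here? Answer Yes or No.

No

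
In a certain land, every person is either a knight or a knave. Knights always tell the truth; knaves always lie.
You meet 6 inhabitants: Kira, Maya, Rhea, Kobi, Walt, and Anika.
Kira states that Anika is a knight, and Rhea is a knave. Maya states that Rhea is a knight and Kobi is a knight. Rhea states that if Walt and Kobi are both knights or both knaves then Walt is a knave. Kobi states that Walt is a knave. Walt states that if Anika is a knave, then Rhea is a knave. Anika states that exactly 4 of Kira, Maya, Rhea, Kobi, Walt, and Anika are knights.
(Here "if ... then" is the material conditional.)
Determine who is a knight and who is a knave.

Kira is a knave, Maya is a knight, Rhea is a knight, Kobi is a knight, Walt is a knave, and Anika is a knave.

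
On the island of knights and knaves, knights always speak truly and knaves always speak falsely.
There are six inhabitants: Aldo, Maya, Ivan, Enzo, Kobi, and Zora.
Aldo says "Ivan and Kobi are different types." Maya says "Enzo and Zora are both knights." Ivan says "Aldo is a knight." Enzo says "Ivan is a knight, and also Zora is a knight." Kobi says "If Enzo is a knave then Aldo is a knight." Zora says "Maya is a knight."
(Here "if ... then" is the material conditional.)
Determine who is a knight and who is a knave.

Knights: none. Knaves: Aldo, Maya, Ivan, Enzo, Kobi, and Zora.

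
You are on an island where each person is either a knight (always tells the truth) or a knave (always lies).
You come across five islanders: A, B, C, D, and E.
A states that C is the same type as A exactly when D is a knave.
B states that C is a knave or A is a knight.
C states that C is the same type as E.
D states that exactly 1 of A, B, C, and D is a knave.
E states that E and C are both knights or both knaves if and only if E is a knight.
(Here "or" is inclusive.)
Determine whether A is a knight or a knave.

A is a knave.

Consistent assignments: {A=knave, B=knave, C=knight, D=knave, E=knight}
In every consistent assignment, A is a knave.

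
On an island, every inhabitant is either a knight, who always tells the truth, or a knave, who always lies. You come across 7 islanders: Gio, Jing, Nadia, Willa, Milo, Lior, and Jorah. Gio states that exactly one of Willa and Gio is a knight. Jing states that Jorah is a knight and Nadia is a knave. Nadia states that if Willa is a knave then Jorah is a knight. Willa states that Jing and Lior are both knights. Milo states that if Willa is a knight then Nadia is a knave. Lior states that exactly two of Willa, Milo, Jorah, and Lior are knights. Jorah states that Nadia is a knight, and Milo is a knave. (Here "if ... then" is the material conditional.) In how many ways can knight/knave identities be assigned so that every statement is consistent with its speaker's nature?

4

Consistent assignments:
  Gio=knight, Jing=knave, Nadia=knave, Willa=knave, Milo=knight, Lior=knight, Jorah=knave
  Gio=knight, Jing=knave, Nadia=knave, Willa=knave, Milo=knight, Lior=knave, Jorah=knave
  Gio=knave, Jing=knave, Nadia=knave, Willa=knave, Milo=knight, Lior=knight, Jorah=knave
  Gio=knave, Jing=knave, Nadia=knave, Willa=knave, Milo=knight, Lior=knave, Jorah=knave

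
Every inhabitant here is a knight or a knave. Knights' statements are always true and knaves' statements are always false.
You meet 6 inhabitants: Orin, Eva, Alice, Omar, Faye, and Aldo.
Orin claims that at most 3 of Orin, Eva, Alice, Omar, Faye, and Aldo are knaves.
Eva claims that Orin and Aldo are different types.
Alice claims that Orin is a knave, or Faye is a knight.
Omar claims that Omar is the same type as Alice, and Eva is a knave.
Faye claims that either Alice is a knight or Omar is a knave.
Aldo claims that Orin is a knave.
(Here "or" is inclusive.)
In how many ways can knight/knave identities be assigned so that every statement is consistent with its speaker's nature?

1

Consistent assignments:
  Orin=knight, Eva=knight, Alice=knight, Omar=knave, Faye=knight, Aldo=knave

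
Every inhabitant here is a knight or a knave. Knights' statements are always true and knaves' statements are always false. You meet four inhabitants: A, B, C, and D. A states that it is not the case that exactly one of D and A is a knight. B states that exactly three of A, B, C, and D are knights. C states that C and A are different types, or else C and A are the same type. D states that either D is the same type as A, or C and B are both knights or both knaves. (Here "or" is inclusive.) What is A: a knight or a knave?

A is a knave.

Consistent assignments: {A=knave, B=knight, C=knight, D=knight}
In every consistent assignment, A is a knave.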